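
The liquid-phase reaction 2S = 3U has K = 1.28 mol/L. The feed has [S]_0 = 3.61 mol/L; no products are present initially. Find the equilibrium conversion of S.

Let X = conversion of S; extent ξ = 3.61X/2 mol/L.
Concentrations: [S] = 3.61 − 3.61X; [U] = 5.42X.
K = [U]^3 / ([S]^2).
This equals 1.28 at X = 0.353 (the root in 0 < X < 1).

X = 0.353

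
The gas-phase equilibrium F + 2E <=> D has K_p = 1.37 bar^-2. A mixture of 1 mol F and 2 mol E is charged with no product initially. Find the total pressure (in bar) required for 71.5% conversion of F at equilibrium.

Let X = conversion of F (basis 1 mol F); extent of reaction ξ = X.
At extent ξ: n_F = 1 − X; n_E = 2 − 2X; n_D = X.
n_T = Σnᵢ = 3 − 2X.
K_p = p_D / (p_F p_E^2) with p_i = (n_i/n_T)·P.
At X = 0.715: the mole-fraction product g(X) = Π y_i^ν_i = 19.03. Since K_p = g(X)·P^{-2}, P = (g/K_p)^(1/2) = (19.03/1.37)^(1/2) = 3.73 bar.

P = 3.73 bar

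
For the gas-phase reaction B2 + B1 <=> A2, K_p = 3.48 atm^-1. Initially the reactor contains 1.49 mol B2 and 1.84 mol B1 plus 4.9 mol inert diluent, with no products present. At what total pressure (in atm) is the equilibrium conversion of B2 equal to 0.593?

P = 3.22 atm

Basis: 1.49 mol B2 initially; let X = conversion of B2. Extent ξ = 1.49X.
Moles: n_B2 = 1.49 − 1.49X; n_B1 = 1.84 − 1.49X; n_A2 = 1.49X; n_I = 4.9 (inert).
n_T = Σnᵢ = 8.23 − 1.49X.
K_p = p_A2 / (p_B2 p_B1) with p_i = (n_i/n_T)·P.
At X = 0.593: the mole-fraction product g(X) = Π y_i^ν_i = 11.19. Since K_p = g(X)·P^{-1}, P = (g/K_p)^(1/1) = (11.19/3.48)^(1/1) = 3.22 atm.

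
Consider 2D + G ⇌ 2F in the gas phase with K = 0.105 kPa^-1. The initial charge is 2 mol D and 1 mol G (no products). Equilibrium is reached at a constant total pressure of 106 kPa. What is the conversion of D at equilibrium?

Take 2 mol D as basis and let X be its fractional conversion, so ξ = X.
Species balance: n_D = 2 − 2X; n_G = 1 − X; n_F = 2X.
Summing: n_T = 3 − X.
y_i = n_i/n_T, p_i = y_i·P. K = p_F^2 / (p_D^2 p_G).
This yields a degree-3 equation in X; solving on (0,1), X = 0.581.

X = 0.581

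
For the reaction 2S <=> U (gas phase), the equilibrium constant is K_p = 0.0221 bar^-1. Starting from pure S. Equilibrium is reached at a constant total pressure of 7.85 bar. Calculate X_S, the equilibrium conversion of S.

Let X = conversion of S (basis 1 mol S); extent of reaction ξ = 0.5X.
Species balance: n_S = 1 − X; n_U = 0.5X.
Total moles n_T = 1 − 0.5X.
With p_i = (n_i/n_T)P, K_p = p_U / (p_S^2).
Substituting and setting equal to 0.0221 bar^-1 gives a polynomial in X; the root in (0,1) is X = 0.232.

X = 0.232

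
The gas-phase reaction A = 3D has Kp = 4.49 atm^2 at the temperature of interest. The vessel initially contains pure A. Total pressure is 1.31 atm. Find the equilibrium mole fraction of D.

Basis: 1 mol A initially; let X = conversion of A. Extent ξ = X.
At extent ξ: n_A = 1 − X; n_D = 3X.
n_T = Σnᵢ = 1 + 2X.
With p_i = (n_i/n_T)P, Kp = p_D^3 / (p_A).
Equating to 4.49 atm^2 and solving on 0 < X < 1: X = 0.575.
Then n_D = 1.73, n_T = 2.15, so y_D = 0.802.

y_D = 0.802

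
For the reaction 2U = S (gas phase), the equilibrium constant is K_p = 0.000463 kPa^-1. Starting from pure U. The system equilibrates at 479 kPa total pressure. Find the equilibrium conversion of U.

X = 0.272

Let X = conversion of U (basis 1 mol U); extent of reaction ξ = 0.5X.
Species balance: n_U = 1 − X; n_S = 0.5X.
n_T = Σnᵢ = 1 − 0.5X.
Mole fractions y_i = n_i/n_T; K_p = p_S / (p_U^2) with p_i = y_i·P.
This yields a degree-2 equation in X; solving on (0,1), X = 0.272.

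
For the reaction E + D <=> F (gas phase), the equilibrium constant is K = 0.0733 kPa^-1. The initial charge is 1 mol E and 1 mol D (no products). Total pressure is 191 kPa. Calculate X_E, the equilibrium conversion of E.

Let X = conversion of E (basis 1 mol E); extent of reaction ξ = X.
At extent ξ: n_E = 1 − X; n_D = 1 − X; n_F = X.
Summing: n_T = 2 − X.
y_i = n_i/n_T, p_i = y_i·P. K = p_F / (p_E p_D).
Setting this equal to 0.0733 kPa^-1 and taking the physical root (0 < X < 1) gives X = 0.742.

X = 0.742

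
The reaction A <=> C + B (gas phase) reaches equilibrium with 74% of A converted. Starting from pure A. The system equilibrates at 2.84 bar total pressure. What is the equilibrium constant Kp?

Kp = 3.44 bar

Take 1 mol A as basis and let X be its fractional conversion, so ξ = X.
Mole table: n_A = 1 − X; n_C = X; n_B = X.
n_T = Σnᵢ = 1 + X.
At X = 0.74: n_A = 0.26, n_C = 0.74, n_B = 0.74, n_T = 1.74.
p_i = (n_i/n_T)·P. Kp = p_C p_B / (p_A) = 3.44 bar.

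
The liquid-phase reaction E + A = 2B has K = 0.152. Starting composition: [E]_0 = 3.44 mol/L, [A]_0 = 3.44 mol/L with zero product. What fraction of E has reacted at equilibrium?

X = 0.163

Let X = conversion of E; extent ξ = 3.44·X mol/L.
Concentrations: [E] = 3.44 − 3.44X; [A] = 3.44 − 3.44X; [B] = 6.88X.
K = [B]^2 / ([E] [A]).
Solving K = 0.152 for X ∈ (0,1): X = 0.163.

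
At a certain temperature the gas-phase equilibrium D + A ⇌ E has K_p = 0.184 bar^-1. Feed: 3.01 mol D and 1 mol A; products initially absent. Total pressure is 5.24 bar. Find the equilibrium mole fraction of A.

Take 1 mol A as basis and let X be its fractional conversion, so ξ = X.
At extent ξ: n_D = 3.01 − X; n_A = 1 − X; n_E = X.
n_T = Σnᵢ = 4.01 − X.
Mole fractions y_i = n_i/n_T; K_p = p_E / (p_D p_A) with p_i = y_i·P.
Equating to 0.184 bar^-1 and solving on 0 < X < 1: X = 0.410.
Then n_A = 0.59, n_T = 3.6, so y_A = 0.164.

y_A = 0.164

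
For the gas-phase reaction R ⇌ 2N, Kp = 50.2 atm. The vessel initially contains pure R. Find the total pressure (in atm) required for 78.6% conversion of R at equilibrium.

Take 1 mol R as basis and let X be its fractional conversion, so ξ = X.
Moles: n_R = 1 − X; n_N = 2X.
n_T = Σnᵢ = 1 + X.
Kp = p_N^2 / (p_R) with p_i = (n_i/n_T)·P.
At X = 0.786: the mole-fraction product g(X) = Π y_i^ν_i = 6.466. Since Kp = g(X)·P^{1}, P = (Kp/g)^(1/1) = (50.2/6.466)^(1/1) = 7.76 atm.

P = 7.76 atm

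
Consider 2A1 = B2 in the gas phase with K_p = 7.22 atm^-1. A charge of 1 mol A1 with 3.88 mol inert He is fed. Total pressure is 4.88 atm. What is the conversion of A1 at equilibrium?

Let X = conversion of A1 (basis 1 mol A1); extent of reaction ξ = 0.5X.
Species balance: n_A1 = 1 − X; n_B2 = 0.5X; n_I = 3.88 (inert).
n_T = Σnᵢ = 4.88 − 0.5X.
y_i = n_i/n_T, p_i = y_i·P. K_p = p_B2 / (p_A1^2).
Setting this equal to 7.22 atm^-1 and taking the physical root (0 < X < 1) gives X = 0.777.

X = 0.777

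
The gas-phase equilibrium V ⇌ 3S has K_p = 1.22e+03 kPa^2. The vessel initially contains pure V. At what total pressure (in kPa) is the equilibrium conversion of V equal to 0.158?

P = 129 kPa

Take 1 mol V as basis and let X be its fractional conversion, so ξ = X.
At extent ξ: n_V = 1 − X; n_S = 3X.
n_T = Σnᵢ = 1 + 2X.
K_p = p_S^3 / (p_V) with p_i = (n_i/n_T)·P.
At X = 0.158: the mole-fraction product g(X) = Π y_i^ν_i = 0.07303. Since K_p = g(X)·P^{2}, P = (K_p/g)^(1/2) = (1.22e+03/0.07303)^(1/2) = 129 kPa.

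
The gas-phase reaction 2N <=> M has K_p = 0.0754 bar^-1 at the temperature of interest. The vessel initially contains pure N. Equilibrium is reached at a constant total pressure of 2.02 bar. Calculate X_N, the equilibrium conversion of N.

Take 1 mol N as basis and let X be its fractional conversion, so ξ = 0.5X.
Mole table: n_N = 1 − X; n_M = 0.5X.
Total moles n_T = 1 − 0.5X.
Mole fractions y_i = n_i/n_T; K_p = p_M / (p_N^2) with p_i = y_i·P.
Substituting and setting equal to 0.0754 bar^-1 gives a polynomial in X; the root in (0,1) is X = 0.212.

X = 0.212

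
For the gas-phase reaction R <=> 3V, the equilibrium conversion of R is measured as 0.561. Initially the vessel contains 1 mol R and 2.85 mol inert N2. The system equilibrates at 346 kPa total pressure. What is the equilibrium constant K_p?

K_p = 5.26e+04 kPa^2

Take 1 mol R as basis and let X be its fractional conversion, so ξ = X.
At extent ξ: n_R = 1 − X; n_V = 3X; n_I = 2.85 (inert).
n_T = Σnᵢ = 3.85 + 2X.
At X = 0.561: n_R = 0.439, n_V = 1.68, n_T = 4.97.
p_i = (n_i/n_T)·P. K_p = p_V^3 / (p_R) = 5.26e+04 kPa^2.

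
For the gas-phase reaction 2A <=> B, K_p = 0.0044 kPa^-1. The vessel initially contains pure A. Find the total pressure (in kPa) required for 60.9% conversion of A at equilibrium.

Let X = conversion of A (basis 1 mol A); extent of reaction ξ = 0.5X.
Mole table: n_A = 1 − X; n_B = 0.5X.
Total moles n_T = 1 − 0.5X.
K_p = p_B / (p_A^2) with p_i = (n_i/n_T)·P.
At X = 0.609: the mole-fraction product g(X) = Π y_i^ν_i = 1.385. Since K_p = g(X)·P^{-1}, P = (g/K_p)^(1/1) = (1.385/0.0044)^(1/1) = 315 kPa.

P = 315 kPa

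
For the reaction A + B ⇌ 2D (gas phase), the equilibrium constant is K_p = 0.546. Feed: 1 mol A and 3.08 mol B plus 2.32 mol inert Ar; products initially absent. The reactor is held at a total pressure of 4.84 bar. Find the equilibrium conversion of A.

X = 0.446

Let X = conversion of A (basis 1 mol A); extent of reaction ξ = X.
Species balance: n_A = 1 − X; n_B = 3.08 − X; n_D = 2X; n_I = 2.32 (inert).
Total moles n_T = 6.4 (Δν = 0, constant).
y_i = n_i/n_T, p_i = y_i·P. K_p = p_D^2 / (p_A p_B).
Setting this equal to 0.546 and taking the physical root (0 < X < 1) gives X = 0.446.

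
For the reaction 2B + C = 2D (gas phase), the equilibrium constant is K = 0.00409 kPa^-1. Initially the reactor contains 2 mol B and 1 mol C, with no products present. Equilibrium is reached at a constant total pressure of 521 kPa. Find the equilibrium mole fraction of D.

Basis: 2 mol B initially; let X = conversion of B. Extent ξ = X.
Mole table: n_B = 2 − 2X; n_C = 1 − X; n_D = 2X.
Summing: n_T = 3 − X.
Mole fractions y_i = n_i/n_T; K = p_D^2 / (p_B^2 p_C) with p_i = y_i·P.
This yields a degree-3 equation in X; solving on (0,1), X = 0.411.
Then n_D = 0.821, n_T = 2.59, so y_D = 0.317.

y_D = 0.317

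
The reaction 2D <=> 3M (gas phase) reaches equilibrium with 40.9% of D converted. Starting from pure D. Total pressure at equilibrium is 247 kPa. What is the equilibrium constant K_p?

K_p = 136 kPa

Let X = conversion of D (basis 1 mol D); extent of reaction ξ = 0.5X.
At extent ξ: n_D = 1 − X; n_M = 1.5X.
Total moles n_T = 1 + 0.5X.
At X = 0.409: n_D = 0.591, n_M = 0.613, n_T = 1.2.
p_i = (n_i/n_T)·P. K_p = p_M^3 / (p_D^2) = 136 kPa.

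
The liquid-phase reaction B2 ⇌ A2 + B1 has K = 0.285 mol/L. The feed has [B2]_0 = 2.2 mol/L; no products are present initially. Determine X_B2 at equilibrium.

Let X = conversion of B2; extent ξ = 2.2·X mol/L.
Concentrations: [B2] = 2.2 − 2.2X; [A2] = 2.2X; [B1] = 2.2X.
K = [A2] [B1] / ([B2]).
This equals 0.285 at X = 0.301 (the root in 0 < X < 1).

X = 0.301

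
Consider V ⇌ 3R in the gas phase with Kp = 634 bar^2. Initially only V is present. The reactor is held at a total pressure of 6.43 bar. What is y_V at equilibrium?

Take 1 mol V as basis and let X be its fractional conversion, so ξ = X.
Moles: n_V = 1 − X; n_R = 3X.
Total moles n_T = 1 + 2X.
Mole fractions y_i = n_i/n_T; Kp = p_R^3 / (p_V) with p_i = y_i·P.
Substituting and setting equal to 634 bar^2 gives a polynomial in X; the root in (0,1) is X = 0.851.
Then n_V = 0.149, n_T = 2.7, so y_V = 0.055.

y_V = 0.055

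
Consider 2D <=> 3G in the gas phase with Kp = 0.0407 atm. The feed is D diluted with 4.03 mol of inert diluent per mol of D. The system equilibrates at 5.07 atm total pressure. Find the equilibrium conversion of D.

X = 0.199

Let X = conversion of D (basis 1 mol D); extent of reaction ξ = 0.5X.
Moles: n_D = 1 − X; n_G = 1.5X; n_I = 4.03 (inert).
Summing: n_T = 5.03 + 0.5X.
y_i = n_i/n_T, p_i = y_i·P. Kp = p_G^3 / (p_D^2).
Substituting and setting equal to 0.0407 atm gives a polynomial in X; the root in (0,1) is X = 0.199.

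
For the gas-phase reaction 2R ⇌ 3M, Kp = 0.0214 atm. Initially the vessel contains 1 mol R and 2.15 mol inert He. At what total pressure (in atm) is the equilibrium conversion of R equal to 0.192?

P = 1.9 atm

Take 1 mol R as basis and let X be its fractional conversion, so ξ = 0.5X.
At extent ξ: n_R = 1 − X; n_M = 1.5X; n_I = 2.15 (inert).
n_T = Σnᵢ = 3.15 + 0.5X.
Kp = p_M^3 / (p_R^2) with p_i = (n_i/n_T)·P.
At X = 0.192: the mole-fraction product g(X) = Π y_i^ν_i = 0.01127. Since Kp = g(X)·P^{1}, P = (Kp/g)^(1/1) = (0.0214/0.01127)^(1/1) = 1.9 atm.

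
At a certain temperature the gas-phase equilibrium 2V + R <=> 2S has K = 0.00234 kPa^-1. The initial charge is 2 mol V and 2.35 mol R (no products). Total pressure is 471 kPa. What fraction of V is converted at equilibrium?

Basis: 2 mol V initially; let X = conversion of V. Extent ξ = X.
Moles: n_V = 2 − 2X; n_R = 2.35 − X; n_S = 2X.
Total moles n_T = 4.35 − X.
Mole fractions y_i = n_i/n_T; K = p_S^2 / (p_V^2 p_R) with p_i = y_i·P.
This yields a degree-3 equation in X; solving on (0,1), X = 0.424.

X = 0.424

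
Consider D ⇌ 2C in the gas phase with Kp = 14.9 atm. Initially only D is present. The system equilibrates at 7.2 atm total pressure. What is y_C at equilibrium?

Basis: 1 mol D initially; let X = conversion of D. Extent ξ = X.
Mole table: n_D = 1 − X; n_C = 2X.
Total moles n_T = 1 + X.
y_i = n_i/n_T, p_i = y_i·P. Kp = p_C^2 / (p_D).
This yields a degree-2 equation in X; solving on (0,1), X = 0.584.
Then n_C = 1.17, n_T = 1.58, so y_C = 0.737.

y_C = 0.737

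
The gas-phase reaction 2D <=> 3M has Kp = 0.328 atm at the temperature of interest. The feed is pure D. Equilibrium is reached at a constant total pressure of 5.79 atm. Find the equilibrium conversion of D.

X = 0.224

Basis: 1 mol D initially; let X = conversion of D. Extent ξ = 0.5X.
Species balance: n_D = 1 − X; n_M = 1.5X.
n_T = Σnᵢ = 1 + 0.5X.
y_i = n_i/n_T, p_i = y_i·P. Kp = p_M^3 / (p_D^2).
This yields a degree-3 equation in X; solving on (0,1), X = 0.224.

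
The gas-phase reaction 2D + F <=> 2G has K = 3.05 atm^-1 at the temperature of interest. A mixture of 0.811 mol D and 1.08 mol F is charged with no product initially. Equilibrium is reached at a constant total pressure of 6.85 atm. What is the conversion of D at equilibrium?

Take 0.811 mol D as basis and let X be its fractional conversion, so ξ = 0.406X.
Mole table: n_D = 0.811 − 0.811X; n_F = 1.08 − 0.406X; n_G = 0.811X.
Summing: n_T = 1.89 − 0.406X.
Mole fractions y_i = n_i/n_T; K = p_G^2 / (p_D^2 p_F) with p_i = y_i·P.
This yields a degree-3 equation in X; solving on (0,1), X = 0.761.

X = 0.761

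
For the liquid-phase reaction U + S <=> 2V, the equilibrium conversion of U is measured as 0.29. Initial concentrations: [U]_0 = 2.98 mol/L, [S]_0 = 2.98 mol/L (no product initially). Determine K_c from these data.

Let X = conversion of U.
Concentrations: [U] = 2.98 − 2.98X; [S] = 2.98 − 2.98X; [V] = 5.96X.
At X = 0.29: [U] = 2.12, [S] = 2.12, [V] = 1.73.
K_c = [V]^2 / ([U] [S]) = 0.667.

K_c = 0.667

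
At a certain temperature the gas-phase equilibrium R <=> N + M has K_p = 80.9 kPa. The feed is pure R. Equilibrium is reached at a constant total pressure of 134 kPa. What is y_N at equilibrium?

Take 1 mol R as basis and let X be its fractional conversion, so ξ = X.
At extent ξ: n_R = 1 − X; n_N = X; n_M = X.
Summing: n_T = 1 + X.
With p_i = (n_i/n_T)P, K_p = p_N p_M / (p_R).
Equating to 80.9 kPa and solving on 0 < X < 1: X = 0.614.
Then n_N = 0.614, n_T = 1.61, so y_N = 0.380.

y_N = 0.380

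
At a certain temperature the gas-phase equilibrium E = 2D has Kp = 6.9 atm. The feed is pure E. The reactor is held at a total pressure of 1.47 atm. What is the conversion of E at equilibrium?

X = 0.735

Take 1 mol E as basis and let X be its fractional conversion, so ξ = X.
Species balance: n_E = 1 − X; n_D = 2X.
Total moles n_T = 1 + X.
y_i = n_i/n_T, p_i = y_i·P. Kp = p_D^2 / (p_E).
Substituting and setting equal to 6.9 atm gives a polynomial in X; the root in (0,1) is X = 0.735.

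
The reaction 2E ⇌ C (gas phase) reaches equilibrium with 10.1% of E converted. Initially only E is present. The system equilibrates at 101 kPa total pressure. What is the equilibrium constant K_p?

Take 1 mol E as basis and let X be its fractional conversion, so ξ = 0.5X.
Moles: n_E = 1 − X; n_C = 0.5X.
n_T = Σnᵢ = 1 − 0.5X.
At X = 0.101: n_E = 0.899, n_C = 0.0505, n_T = 0.95.
p_i = (n_i/n_T)·P. K_p = p_C / (p_E^2) = 0.000587 kPa^-1.

K_p = 0.000587 kPa^-1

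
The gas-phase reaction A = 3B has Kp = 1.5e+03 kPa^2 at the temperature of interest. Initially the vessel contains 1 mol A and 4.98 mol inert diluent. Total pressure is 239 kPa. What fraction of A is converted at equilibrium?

Take 1 mol A as basis and let X be its fractional conversion, so ξ = X.
Mole table: n_A = 1 − X; n_B = 3X; n_I = 4.98 (inert).
n_T = Σnᵢ = 5.98 + 2X.
Mole fractions y_i = n_i/n_T; Kp = p_B^3 / (p_A) with p_i = y_i·P.
Setting this equal to 1.5e+03 kPa^2 and taking the physical root (0 < X < 1) gives X = 0.308.

X = 0.308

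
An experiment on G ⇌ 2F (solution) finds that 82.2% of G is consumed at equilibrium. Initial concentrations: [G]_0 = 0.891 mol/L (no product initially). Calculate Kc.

Kc = 13.5 mol/L

Let X = conversion of G.
Concentrations: [G] = 0.891 − 0.891X; [F] = 1.78X.
At X = 0.822: [G] = 0.159, [F] = 1.46.
Kc = [F]^2 / ([G]) = 13.5 mol/L.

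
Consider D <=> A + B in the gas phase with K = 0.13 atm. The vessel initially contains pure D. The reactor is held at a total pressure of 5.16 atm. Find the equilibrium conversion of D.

Basis: 1 mol D initially; let X = conversion of D. Extent ξ = X.
Mole table: n_D = 1 − X; n_A = X; n_B = X.
n_T = Σnᵢ = 1 + X.
Mole fractions y_i = n_i/n_T; K = p_A p_B / (p_D) with p_i = y_i·P.
Equating to 0.13 atm and solving on 0 < X < 1: X = 0.157.

X = 0.157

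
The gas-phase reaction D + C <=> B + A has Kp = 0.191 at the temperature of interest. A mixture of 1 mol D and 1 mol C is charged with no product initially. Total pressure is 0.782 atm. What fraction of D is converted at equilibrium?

X = 0.304

Basis: 1 mol D initially; let X = conversion of D. Extent ξ = X.
Mole table: n_D = 1 − X; n_C = 1 − X; n_B = X; n_A = X.
Total moles n_T = 2 (Δν = 0, constant).
With p_i = (n_i/n_T)P, Kp = p_B p_A / (p_D p_C).
Substituting and setting equal to 0.191 gives a polynomial in X; the root in (0,1) is X = 0.304.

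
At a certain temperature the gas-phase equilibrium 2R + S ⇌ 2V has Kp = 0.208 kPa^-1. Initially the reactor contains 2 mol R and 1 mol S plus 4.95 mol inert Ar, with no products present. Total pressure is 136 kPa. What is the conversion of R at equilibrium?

Take 2 mol R as basis and let X be its fractional conversion, so ξ = X.
At extent ξ: n_R = 2 − 2X; n_S = 1 − X; n_V = 2X; n_I = 4.95 (inert).
n_T = Σnᵢ = 7.95 − X.
y_i = n_i/n_T, p_i = y_i·P. Kp = p_V^2 / (p_R^2 p_S).
Substituting and setting equal to 0.208 kPa^-1 gives a polynomial in X; the root in (0,1) is X = 0.564.

X = 0.564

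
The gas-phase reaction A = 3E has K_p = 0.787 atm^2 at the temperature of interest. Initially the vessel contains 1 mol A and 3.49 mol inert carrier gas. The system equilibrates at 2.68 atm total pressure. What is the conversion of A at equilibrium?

Basis: 1 mol A initially; let X = conversion of A. Extent ξ = X.
Mole table: n_A = 1 − X; n_E = 3X; n_I = 3.49 (inert).
Total moles n_T = 4.49 + 2X.
Mole fractions y_i = n_i/n_T; K_p = p_E^3 / (p_A) with p_i = y_i·P.
Equating to 0.787 atm^2 and solving on 0 < X < 1: X = 0.408.

X = 0.408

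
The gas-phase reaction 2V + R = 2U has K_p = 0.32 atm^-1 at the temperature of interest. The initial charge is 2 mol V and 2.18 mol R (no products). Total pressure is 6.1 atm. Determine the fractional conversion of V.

Take 2 mol V as basis and let X be its fractional conversion, so ξ = X.
Mole table: n_V = 2 − 2X; n_R = 2.18 − X; n_U = 2X.
Summing: n_T = 4.18 − X.
With p_i = (n_i/n_T)P, K_p = p_U^2 / (p_V^2 p_R).
Substituting and setting equal to 0.32 atm^-1 gives a polynomial in X; the root in (0,1) is X = 0.486.

X = 0.486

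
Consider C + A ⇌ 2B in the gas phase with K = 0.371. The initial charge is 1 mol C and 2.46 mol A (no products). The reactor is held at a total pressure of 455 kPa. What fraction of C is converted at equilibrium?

Take 1 mol C as basis and let X be its fractional conversion, so ξ = X.
Species balance: n_C = 1 − X; n_A = 2.46 − X; n_B = 2X.
n_T stays at 3.46 (no change in mole number).
Mole fractions y_i = n_i/n_T; K = p_B^2 / (p_C p_A) with p_i = y_i·P.
This yields a degree-2 equation in X; solving on (0,1), X = 0.355.

X = 0.355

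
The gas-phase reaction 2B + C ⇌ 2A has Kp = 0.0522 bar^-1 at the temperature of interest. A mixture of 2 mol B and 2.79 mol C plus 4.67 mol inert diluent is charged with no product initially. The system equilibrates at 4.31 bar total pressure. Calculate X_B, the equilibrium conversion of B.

Take 2 mol B as basis and let X be its fractional conversion, so ξ = X.
Mole table: n_B = 2 − 2X; n_C = 2.79 − X; n_A = 2X; n_I = 4.67 (inert).
Summing: n_T = 9.46 − X.
With p_i = (n_i/n_T)P, Kp = p_A^2 / (p_B^2 p_C).
Substituting and setting equal to 0.0522 bar^-1 gives a polynomial in X; the root in (0,1) is X = 0.201.

X = 0.201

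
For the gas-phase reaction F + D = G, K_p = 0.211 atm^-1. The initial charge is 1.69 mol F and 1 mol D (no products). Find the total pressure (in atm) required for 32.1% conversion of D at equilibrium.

P = 3.88 atm

Let X = conversion of D (basis 1 mol D); extent of reaction ξ = X.
Mole table: n_F = 1.69 − X; n_D = 1 − X; n_G = X.
n_T = Σnᵢ = 2.69 − X.
K_p = p_G / (p_F p_D) with p_i = (n_i/n_T)·P.
At X = 0.321: the mole-fraction product g(X) = Π y_i^ν_i = 0.8181. Since K_p = g(X)·P^{-1}, P = (g/K_p)^(1/1) = (0.8181/0.211)^(1/1) = 3.88 atm.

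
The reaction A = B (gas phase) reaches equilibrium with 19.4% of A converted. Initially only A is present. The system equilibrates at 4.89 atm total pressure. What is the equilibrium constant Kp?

Kp = 0.241

Basis: 1 mol A initially; let X = conversion of A. Extent ξ = X.
Moles: n_A = 1 − X; n_B = X.
n_T stays at 1 (no change in mole number).
At X = 0.194: n_A = 0.806, n_B = 0.194, n_T = 1.
p_i = (n_i/n_T)·P. Kp = p_B / (p_A) = 0.241.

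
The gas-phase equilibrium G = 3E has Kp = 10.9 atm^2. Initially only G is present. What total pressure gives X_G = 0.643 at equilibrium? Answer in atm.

P = 1.68 atm

Take 1 mol G as basis and let X be its fractional conversion, so ξ = X.
Species balance: n_G = 1 − X; n_E = 3X.
n_T = Σnᵢ = 1 + 2X.
Kp = p_E^3 / (p_G) with p_i = (n_i/n_T)·P.
At X = 0.643: the mole-fraction product g(X) = Π y_i^ν_i = 3.847. Since Kp = g(X)·P^{2}, P = (Kp/g)^(1/2) = (10.9/3.847)^(1/2) = 1.68 atm.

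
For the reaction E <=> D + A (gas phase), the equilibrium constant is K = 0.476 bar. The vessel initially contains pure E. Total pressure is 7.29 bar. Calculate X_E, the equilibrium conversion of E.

Let X = conversion of E (basis 1 mol E); extent of reaction ξ = X.
Mole table: n_E = 1 − X; n_D = X; n_A = X.
Summing: n_T = 1 + X.
Mole fractions y_i = n_i/n_T; K = p_D p_A / (p_E) with p_i = y_i·P.
Equating to 0.476 bar and solving on 0 < X < 1: X = 0.248.

X = 0.248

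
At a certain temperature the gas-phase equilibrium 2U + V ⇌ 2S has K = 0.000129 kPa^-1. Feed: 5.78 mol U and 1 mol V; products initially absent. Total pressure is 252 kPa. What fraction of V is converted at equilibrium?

X = 0.173

Basis: 1 mol V initially; let X = conversion of V. Extent ξ = X.
Species balance: n_U = 5.78 − 2X; n_V = 1 − X; n_S = 2X.
n_T = Σnᵢ = 6.78 − X.
y_i = n_i/n_T, p_i = y_i·P. K = p_S^2 / (p_U^2 p_V).
Equating to 0.000129 kPa^-1 and solving on 0 < X < 1: X = 0.173.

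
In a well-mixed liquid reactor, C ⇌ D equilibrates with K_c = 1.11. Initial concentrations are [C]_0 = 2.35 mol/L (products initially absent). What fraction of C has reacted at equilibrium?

X = 0.526

Let X = conversion of C; extent ξ = 2.35·X mol/L.
Concentrations: [C] = 2.35 − 2.35X; [D] = 2.35X.
K_c = [D] / ([C]).
This equals 1.11 at X = 0.526 (the root in 0 < X < 1).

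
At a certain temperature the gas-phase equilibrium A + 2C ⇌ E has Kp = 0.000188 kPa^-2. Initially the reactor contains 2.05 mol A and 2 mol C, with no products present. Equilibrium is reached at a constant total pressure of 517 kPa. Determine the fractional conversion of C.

Let X = conversion of C (basis 2 mol C); extent of reaction ξ = X.
Moles: n_A = 2.05 − X; n_C = 2 − 2X; n_E = X.
Total moles n_T = 4.05 − 2X.
With p_i = (n_i/n_T)P, Kp = p_E / (p_A p_C^2).
Setting this equal to 0.000188 kPa^-2 and taking the physical root (0 < X < 1) gives X = 0.860.

X = 0.860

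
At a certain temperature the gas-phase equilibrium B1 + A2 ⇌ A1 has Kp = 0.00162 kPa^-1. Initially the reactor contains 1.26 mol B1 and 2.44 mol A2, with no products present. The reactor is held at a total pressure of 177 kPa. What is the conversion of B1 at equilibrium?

Let X = conversion of B1 (basis 1.26 mol B1); extent of reaction ξ = 1.26X.
Mole table: n_B1 = 1.26 − 1.26X; n_A2 = 2.44 − 1.26X; n_A1 = 1.26X.
Summing: n_T = 3.7 − 1.26X.
y_i = n_i/n_T, p_i = y_i·P. Kp = p_A1 / (p_B1 p_A2).
Substituting and setting equal to 0.00162 kPa^-1 gives a polynomial in X; the root in (0,1) is X = 0.155.

X = 0.155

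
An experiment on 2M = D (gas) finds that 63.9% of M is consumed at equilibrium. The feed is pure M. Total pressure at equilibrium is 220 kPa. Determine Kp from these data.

Kp = 0.00758 kPa^-1

Basis: 1 mol M initially; let X = conversion of M. Extent ξ = 0.5X.
At extent ξ: n_M = 1 − X; n_D = 0.5X.
Total moles n_T = 1 − 0.5X.
At X = 0.639: n_M = 0.361, n_D = 0.32, n_T = 0.68.
p_i = (n_i/n_T)·P. Kp = p_D / (p_M^2) = 0.00758 kPa^-1.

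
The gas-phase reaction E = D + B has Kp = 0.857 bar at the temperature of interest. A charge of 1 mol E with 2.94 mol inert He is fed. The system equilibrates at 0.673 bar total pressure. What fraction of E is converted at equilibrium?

X = 0.875

Take 1 mol E as basis and let X be its fractional conversion, so ξ = X.
At extent ξ: n_E = 1 − X; n_D = X; n_B = X; n_I = 2.94 (inert).
n_T = Σnᵢ = 3.94 + X.
With p_i = (n_i/n_T)P, Kp = p_D p_B / (p_E).
This yields a degree-2 equation in X; solving on (0,1), X = 0.875.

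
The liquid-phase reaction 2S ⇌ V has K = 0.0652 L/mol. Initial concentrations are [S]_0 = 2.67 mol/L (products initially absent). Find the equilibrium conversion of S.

X = 0.215

Let X = conversion of S; extent ξ = 2.67X/2 mol/L.
Concentrations: [S] = 2.67 − 2.67X; [V] = 1.33X.
K = [V] / ([S]^2).
Setting equal to 0.0652 and solving for X on (0,1) gives X = 0.215.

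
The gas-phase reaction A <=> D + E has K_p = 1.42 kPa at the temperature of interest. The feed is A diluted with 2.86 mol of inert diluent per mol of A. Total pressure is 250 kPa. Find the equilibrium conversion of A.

Take 1 mol A as basis and let X be its fractional conversion, so ξ = X.
Species balance: n_A = 1 − X; n_D = X; n_E = X; n_I = 2.86 (inert).
Total moles n_T = 3.86 + X.
y_i = n_i/n_T, p_i = y_i·P. K_p = p_D p_E / (p_A).
Setting this equal to 1.42 kPa and taking the physical root (0 < X < 1) gives X = 0.140.

X = 0.140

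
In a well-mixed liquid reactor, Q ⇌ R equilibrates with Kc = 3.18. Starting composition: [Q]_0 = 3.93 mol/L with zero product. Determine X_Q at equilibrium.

X = 0.761

Let X = conversion of Q; extent ξ = 3.93·X mol/L.
Concentrations: [Q] = 3.93 − 3.93X; [R] = 3.93X.
Kc = [R] / ([Q]).
This equals 3.18 at X = 0.761 (the root in 0 < X < 1).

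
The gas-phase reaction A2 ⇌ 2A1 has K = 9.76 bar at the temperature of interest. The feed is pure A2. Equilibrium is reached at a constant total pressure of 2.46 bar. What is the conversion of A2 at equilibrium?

X = 0.706

Let X = conversion of A2 (basis 1 mol A2); extent of reaction ξ = X.
Mole table: n_A2 = 1 − X; n_A1 = 2X.
Summing: n_T = 1 + X.
Mole fractions y_i = n_i/n_T; K = p_A1^2 / (p_A2) with p_i = y_i·P.
Substituting and setting equal to 9.76 bar gives a polynomial in X; the root in (0,1) is X = 0.706.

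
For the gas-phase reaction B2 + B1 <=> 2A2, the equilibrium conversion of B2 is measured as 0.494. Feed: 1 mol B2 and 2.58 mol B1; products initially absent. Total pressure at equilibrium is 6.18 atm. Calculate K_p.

K_p = 0.925

Let X = conversion of B2 (basis 1 mol B2); extent of reaction ξ = X.
Moles: n_B2 = 1 − X; n_B1 = 2.58 − X; n_A2 = 2X.
n_T stays at 3.58 (no change in mole number).
At X = 0.494: n_B2 = 0.506, n_B1 = 2.09, n_A2 = 0.988, n_T = 3.58.
p_i = (n_i/n_T)·P. K_p = p_A2^2 / (p_B2 p_B1) = 0.925.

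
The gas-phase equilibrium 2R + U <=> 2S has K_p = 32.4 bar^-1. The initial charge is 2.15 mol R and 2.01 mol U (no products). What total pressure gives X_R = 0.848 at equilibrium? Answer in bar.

Basis: 2.15 mol R initially; let X = conversion of R. Extent ξ = 1.07X.
At extent ξ: n_R = 2.15 − 2.15X; n_U = 2.01 − 1.07X; n_S = 2.15X.
Summing: n_T = 4.16 − 1.07X.
K_p = p_S^2 / (p_R^2 p_U) with p_i = (n_i/n_T)·P.
At X = 0.848: the mole-fraction product g(X) = Π y_i^ν_i = 92.05. Since K_p = g(X)·P^{-1}, P = (g/K_p)^(1/1) = (92.05/32.4)^(1/1) = 2.84 bar.

P = 2.84 bar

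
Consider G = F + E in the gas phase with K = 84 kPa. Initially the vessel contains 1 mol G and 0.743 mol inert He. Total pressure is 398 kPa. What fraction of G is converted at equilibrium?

Let X = conversion of G (basis 1 mol G); extent of reaction ξ = X.
Species balance: n_G = 1 − X; n_F = X; n_E = X; n_I = 0.743 (inert).
n_T = Σnᵢ = 1.74 + X.
y_i = n_i/n_T, p_i = y_i·P. K = p_F p_E / (p_G).
Setting this equal to 84 kPa and taking the physical root (0 < X < 1) gives X = 0.490.

X = 0.490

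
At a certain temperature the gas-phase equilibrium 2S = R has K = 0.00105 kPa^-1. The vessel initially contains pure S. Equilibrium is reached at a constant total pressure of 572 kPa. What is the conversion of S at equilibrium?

X = 0.458

Basis: 1 mol S initially; let X = conversion of S. Extent ξ = 0.5X.
Mole table: n_S = 1 − X; n_R = 0.5X.
n_T = Σnᵢ = 1 − 0.5X.
With p_i = (n_i/n_T)P, K = p_R / (p_S^2).
This yields a degree-2 equation in X; solving on (0,1), X = 0.458.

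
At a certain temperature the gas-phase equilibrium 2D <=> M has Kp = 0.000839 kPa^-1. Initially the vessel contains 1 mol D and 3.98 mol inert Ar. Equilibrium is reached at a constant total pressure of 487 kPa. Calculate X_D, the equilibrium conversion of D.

X = 0.127

Basis: 1 mol D initially; let X = conversion of D. Extent ξ = 0.5X.
At extent ξ: n_D = 1 − X; n_M = 0.5X; n_I = 3.98 (inert).
Summing: n_T = 4.98 − 0.5X.
Mole fractions y_i = n_i/n_T; Kp = p_M / (p_D^2) with p_i = y_i·P.
Equating to 0.000839 kPa^-1 and solving on 0 < X < 1: X = 0.127.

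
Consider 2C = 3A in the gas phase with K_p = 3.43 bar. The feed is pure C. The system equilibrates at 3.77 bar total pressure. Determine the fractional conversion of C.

X = 0.459

Basis: 1 mol C initially; let X = conversion of C. Extent ξ = 0.5X.
Mole table: n_C = 1 − X; n_A = 1.5X.
Summing: n_T = 1 + 0.5X.
Mole fractions y_i = n_i/n_T; K_p = p_A^3 / (p_C^2) with p_i = y_i·P.
Setting this equal to 3.43 bar and taking the physical root (0 < X < 1) gives X = 0.459.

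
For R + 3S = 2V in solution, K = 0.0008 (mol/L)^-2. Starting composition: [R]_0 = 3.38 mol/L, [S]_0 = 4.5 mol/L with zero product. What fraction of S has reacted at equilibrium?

X = 0.130

Let X = conversion of S; extent ξ = 4.5X/3 mol/L.
Concentrations: [R] = 3.38 − 1.5X; [S] = 4.5 − 4.5X; [V] = 3X.
K = [V]^2 / ([R] [S]^3).
This equals 0.0008 at X = 0.130 (the root in 0 < X < 1).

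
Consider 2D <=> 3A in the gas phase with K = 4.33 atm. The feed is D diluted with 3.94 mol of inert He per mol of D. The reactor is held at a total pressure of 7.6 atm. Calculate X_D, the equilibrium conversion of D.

X = 0.557

Let X = conversion of D (basis 1 mol D); extent of reaction ξ = 0.5X.
Mole table: n_D = 1 − X; n_A = 1.5X; n_I = 3.94 (inert).
Total moles n_T = 4.94 + 0.5X.
Mole fractions y_i = n_i/n_T; K = p_A^3 / (p_D^2) with p_i = y_i·P.
Setting this equal to 4.33 atm and taking the physical root (0 < X < 1) gives X = 0.557.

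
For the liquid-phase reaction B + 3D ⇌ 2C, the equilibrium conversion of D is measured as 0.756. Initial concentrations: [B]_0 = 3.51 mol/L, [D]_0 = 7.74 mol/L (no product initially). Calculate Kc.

Let X = conversion of D.
Concentrations: [B] = 3.51 − 2.58X; [D] = 7.74 − 7.74X; [C] = 5.16X.
At X = 0.756: [B] = 1.56, [D] = 1.89, [C] = 3.9.
Kc = [C]^2 / ([B] [D]^3) = 1.45 (mol/L)^-2.

Kc = 1.45 (mol/L)^-2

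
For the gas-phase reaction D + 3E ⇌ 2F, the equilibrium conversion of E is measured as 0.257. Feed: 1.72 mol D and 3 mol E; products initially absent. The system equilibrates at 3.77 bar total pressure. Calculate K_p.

K_p = 0.0203 bar^-2

Take 3 mol E as basis and let X be its fractional conversion, so ξ = X.
Species balance: n_D = 1.72 − X; n_E = 3 − 3X; n_F = 2X.
n_T = Σnᵢ = 4.72 − 2X.
At X = 0.257: n_D = 1.46, n_E = 2.23, n_F = 0.514, n_T = 4.21.
p_i = (n_i/n_T)·P. K_p = p_F^2 / (p_D p_E^3) = 0.0203 bar^-2.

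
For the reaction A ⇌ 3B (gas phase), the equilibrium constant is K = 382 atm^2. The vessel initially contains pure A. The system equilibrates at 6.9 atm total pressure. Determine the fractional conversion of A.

X = 0.765

Take 1 mol A as basis and let X be its fractional conversion, so ξ = X.
Moles: n_A = 1 − X; n_B = 3X.
Summing: n_T = 1 + 2X.
With p_i = (n_i/n_T)P, K = p_B^3 / (p_A).
Substituting and setting equal to 382 atm^2 gives a polynomial in X; the root in (0,1) is X = 0.765.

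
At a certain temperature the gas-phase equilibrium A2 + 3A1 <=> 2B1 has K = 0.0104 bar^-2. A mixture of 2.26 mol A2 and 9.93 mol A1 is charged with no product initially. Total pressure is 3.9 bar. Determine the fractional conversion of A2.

Take 2.26 mol A2 as basis and let X be its fractional conversion, so ξ = 2.26X.
At extent ξ: n_A2 = 2.26 − 2.26X; n_A1 = 9.93 − 6.78X; n_B1 = 4.52X.
n_T = Σnᵢ = 12.2 − 4.52X.
Mole fractions y_i = n_i/n_T; K = p_B1^2 / (p_A2 p_A1^3) with p_i = y_i·P.
Equating to 0.0104 bar^-2 and solving on 0 < X < 1: X = 0.246.

X = 0.246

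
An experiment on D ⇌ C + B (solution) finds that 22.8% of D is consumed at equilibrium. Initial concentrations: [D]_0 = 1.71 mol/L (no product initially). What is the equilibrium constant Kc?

Let X = conversion of D.
Concentrations: [D] = 1.71 − 1.71X; [C] = 1.71X; [B] = 1.71X.
At X = 0.228: [D] = 1.32, [C] = 0.39, [B] = 0.39.
Kc = [C] [B] / ([D]) = 0.115 mol/L.

Kc = 0.115 mol/L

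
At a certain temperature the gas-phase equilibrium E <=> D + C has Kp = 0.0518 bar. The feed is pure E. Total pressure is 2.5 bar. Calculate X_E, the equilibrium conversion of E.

Take 1 mol E as basis and let X be its fractional conversion, so ξ = X.
Moles: n_E = 1 − X; n_D = X; n_C = X.
Summing: n_T = 1 + X.
y_i = n_i/n_T, p_i = y_i·P. Kp = p_D p_C / (p_E).
Equating to 0.0518 bar and solving on 0 < X < 1: X = 0.142.

X = 0.142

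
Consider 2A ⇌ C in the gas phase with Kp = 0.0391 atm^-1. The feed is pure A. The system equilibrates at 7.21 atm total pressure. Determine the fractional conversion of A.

X = 0.314

Take 1 mol A as basis and let X be its fractional conversion, so ξ = 0.5X.
At extent ξ: n_A = 1 − X; n_C = 0.5X.
Summing: n_T = 1 − 0.5X.
With p_i = (n_i/n_T)P, Kp = p_C / (p_A^2).
Setting this equal to 0.0391 atm^-1 and taking the physical root (0 < X < 1) gives X = 0.314.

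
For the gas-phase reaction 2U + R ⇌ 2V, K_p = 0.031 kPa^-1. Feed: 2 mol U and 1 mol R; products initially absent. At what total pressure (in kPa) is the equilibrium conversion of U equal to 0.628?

Let X = conversion of U (basis 2 mol U); extent of reaction ξ = X.
Species balance: n_U = 2 − 2X; n_R = 1 − X; n_V = 2X.
Summing: n_T = 3 − X.
K_p = p_V^2 / (p_U^2 p_R) with p_i = (n_i/n_T)·P.
At X = 0.628: the mole-fraction product g(X) = Π y_i^ν_i = 18.17. Since K_p = g(X)·P^{-1}, P = (g/K_p)^(1/1) = (18.17/0.031)^(1/1) = 586 kPa.

P = 586 kPa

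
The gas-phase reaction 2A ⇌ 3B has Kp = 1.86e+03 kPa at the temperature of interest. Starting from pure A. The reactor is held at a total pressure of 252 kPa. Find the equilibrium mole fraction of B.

y_B = 0.757

Let X = conversion of A (basis 1 mol A); extent of reaction ξ = 0.5X.
Moles: n_A = 1 − X; n_B = 1.5X.
Summing: n_T = 1 + 0.5X.
y_i = n_i/n_T, p_i = y_i·P. Kp = p_B^3 / (p_A^2).
This yields a degree-3 equation in X; solving on (0,1), X = 0.675.
Then n_B = 1.01, n_T = 1.34, so y_B = 0.757.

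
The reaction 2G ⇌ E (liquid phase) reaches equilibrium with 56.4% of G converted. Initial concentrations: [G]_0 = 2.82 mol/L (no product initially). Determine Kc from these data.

Let X = conversion of G.
Concentrations: [G] = 2.82 − 2.82X; [E] = 1.41X.
At X = 0.564: [G] = 1.23, [E] = 0.795.
Kc = [E] / ([G]^2) = 0.526 L/mol.

Kc = 0.526 L/mol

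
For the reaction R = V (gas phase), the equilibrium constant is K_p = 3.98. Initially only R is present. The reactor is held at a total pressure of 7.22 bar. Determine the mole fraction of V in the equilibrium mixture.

y_V = 0.799

Take 1 mol R as basis and let X be its fractional conversion, so ξ = X.
At extent ξ: n_R = 1 − X; n_V = X.
Since Δν = 0, n_T = 1 throughout.
y_i = n_i/n_T, p_i = y_i·P. K_p = p_V / (p_R).
Setting this equal to 3.98 and taking the physical root (0 < X < 1) gives X = 0.799.
Then n_V = 0.799, n_T = 1, so y_V = 0.799.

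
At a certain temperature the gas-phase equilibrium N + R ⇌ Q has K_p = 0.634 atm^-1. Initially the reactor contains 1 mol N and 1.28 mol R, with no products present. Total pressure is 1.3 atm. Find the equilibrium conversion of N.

Basis: 1 mol N initially; let X = conversion of N. Extent ξ = X.
Moles: n_N = 1 − X; n_R = 1.28 − X; n_Q = X.
Summing: n_T = 2.28 − X.
With p_i = (n_i/n_T)P, K_p = p_Q / (p_N p_R).
Equating to 0.634 atm^-1 and solving on 0 < X < 1: X = 0.291.

X = 0.291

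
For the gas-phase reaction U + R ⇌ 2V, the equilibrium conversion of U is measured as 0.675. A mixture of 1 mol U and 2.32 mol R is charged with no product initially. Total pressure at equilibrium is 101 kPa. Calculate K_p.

K_p = 3.41

Let X = conversion of U (basis 1 mol U); extent of reaction ξ = X.
Mole table: n_U = 1 − X; n_R = 2.32 − X; n_V = 2X.
n_T stays at 3.32 (no change in mole number).
At X = 0.675: n_U = 0.325, n_R = 1.64, n_V = 1.35, n_T = 3.32.
p_i = (n_i/n_T)·P. K_p = p_V^2 / (p_U p_R) = 3.41.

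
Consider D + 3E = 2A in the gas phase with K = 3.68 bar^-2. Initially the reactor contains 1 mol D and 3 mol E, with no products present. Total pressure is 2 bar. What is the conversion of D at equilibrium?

X = 0.591

Let X = conversion of D (basis 1 mol D); extent of reaction ξ = X.
Species balance: n_D = 1 − X; n_E = 3 − 3X; n_A = 2X.
Summing: n_T = 4 − 2X.
y_i = n_i/n_T, p_i = y_i·P. K = p_A^2 / (p_D p_E^3).
Setting this equal to 3.68 bar^-2 and taking the physical root (0 < X < 1) gives X = 0.591.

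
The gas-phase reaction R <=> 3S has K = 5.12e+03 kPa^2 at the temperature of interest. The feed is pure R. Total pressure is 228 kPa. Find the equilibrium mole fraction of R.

y_R = 0.609

Let X = conversion of R (basis 1 mol R); extent of reaction ξ = X.
At extent ξ: n_R = 1 − X; n_S = 3X.
Total moles n_T = 1 + 2X.
y_i = n_i/n_T, p_i = y_i·P. K = p_S^3 / (p_R).
Substituting and setting equal to 5.12e+03 kPa^2 gives a polynomial in X; the root in (0,1) is X = 0.177.
Then n_R = 0.823, n_T = 1.35, so y_R = 0.609.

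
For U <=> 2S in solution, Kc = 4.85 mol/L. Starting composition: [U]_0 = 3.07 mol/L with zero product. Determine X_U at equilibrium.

Let X = conversion of U; extent ξ = 3.07·X mol/L.
Concentrations: [U] = 3.07 − 3.07X; [S] = 6.14X.
Kc = [S]^2 / ([U]).
This equals 4.85 at X = 0.461 (the root in 0 < X < 1).

X = 0.461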